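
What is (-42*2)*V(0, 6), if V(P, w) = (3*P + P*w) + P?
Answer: 0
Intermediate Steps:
V(P, w) = 4*P + P*w
(-42*2)*V(0, 6) = (-42*2)*(0*(4 + 6)) = -0*10 = -84*0 = 0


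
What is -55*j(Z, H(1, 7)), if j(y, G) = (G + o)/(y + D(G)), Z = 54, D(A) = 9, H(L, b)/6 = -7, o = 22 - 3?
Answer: 1265/63 ≈ 20.079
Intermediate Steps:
o = 19
H(L, b) = -42 (H(L, b) = 6*(-7) = -42)
j(y, G) = (19 + G)/(9 + y) (j(y, G) = (G + 19)/(y + 9) = (19 + G)/(9 + y))
-55*j(Z, H(1, 7)) = -55*(19 - 42)/(9 + 54) = -55*(-23)/63 = -55*(-23/63) = 1265/63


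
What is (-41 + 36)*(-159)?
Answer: 795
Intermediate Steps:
(-41 + 36)*(-159) = -5*(-159) = 795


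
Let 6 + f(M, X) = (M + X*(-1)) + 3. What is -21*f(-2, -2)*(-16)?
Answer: -1008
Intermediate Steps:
f(M, X) = -3 + M - X (f(M, X) = -6 + ((M + X*(-1)) + 3) = -6 + ((M - X) + 3) = -6 + (3 + M - X) = -3 + M - X)
-21*f(-2, -2)*(-16) = -21*(-3 - 2 - 1*(-2))*(-16) = -21*(-3 - 2 + 2)*(-16) = -21*(-3)*(-16) = 63*(-16) = -1008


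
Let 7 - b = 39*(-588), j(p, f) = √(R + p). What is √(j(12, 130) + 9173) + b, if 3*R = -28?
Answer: 22939 + √(82557 + 6*√6)/3 ≈ 23035.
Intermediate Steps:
R = -28/3 (R = (⅓)*(-28) = -28/3 ≈ -9.3333)
j(p, f) = √(-28/3 + p)
b = 22939 (b = 7 - 39*(-588) = 7 - 1*(-22932) = 7 + 22932 = 22939)
√(j(12, 130) + 9173) + b = √(√(-84 + 9*12)/3 + 9173) + 22939 = √(√(-84 + 108)/3 + 9173) + 22939 = √(√24/3 + 9173) + 22939 = √((2*√6)/3 + 9173) + 22939 = √(2*√6/3 + 9173) + 22939 = √(9173 + 2*√6/3) + 22939 = 22939 + √(9173 + 2*√6/3)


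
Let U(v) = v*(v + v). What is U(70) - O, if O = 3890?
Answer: 5910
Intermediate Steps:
U(v) = 2*v² (U(v) = v*(2*v) = 2*v²)
U(70) - O = 2*70² - 1*3890 = 2*4900 - 3890 = 9800 - 3890 = 5910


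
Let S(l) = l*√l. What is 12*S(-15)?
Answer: -180*I*√15 ≈ -697.14*I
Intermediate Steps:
S(l) = l^(3/2)
12*S(-15) = 12*(-15)^(3/2) = 12*(-15*I*√15) = -180*I*√15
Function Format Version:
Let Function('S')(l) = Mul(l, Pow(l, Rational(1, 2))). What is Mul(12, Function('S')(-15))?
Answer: Mul(-180, I, Pow(15, Rational(1, 2))) ≈ Mul(-697.14, I)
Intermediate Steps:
Function('S')(l) = Pow(l, Rational(3, 2))
Mul(12, Function('S')(-15)) = Mul(12, Pow(-15, Rational(3, 2))) = Mul(12, Mul(-15, I, Pow(15, Rational(1, 2)))) = Mul(-180, I, Pow(15, Rational(1, 2)))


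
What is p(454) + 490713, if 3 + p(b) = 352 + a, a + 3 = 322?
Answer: 491381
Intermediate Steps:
a = 319 (a = -3 + 322 = 319)
p(b) = 668 (p(b) = -3 + (352 + 319) = -3 + 671 = 668)
p(454) + 490713 = 668 + 490713 = 491381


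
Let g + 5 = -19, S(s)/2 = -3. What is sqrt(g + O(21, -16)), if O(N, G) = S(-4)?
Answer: I*sqrt(30) ≈ 5.4772*I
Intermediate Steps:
S(s) = -6 (S(s) = 2*(-3) = -6)
O(N, G) = -6
g = -24 (g = -5 - 19 = -24)
sqrt(g + O(21, -16)) = sqrt(-24 - 6) = sqrt(-30) = I*sqrt(30)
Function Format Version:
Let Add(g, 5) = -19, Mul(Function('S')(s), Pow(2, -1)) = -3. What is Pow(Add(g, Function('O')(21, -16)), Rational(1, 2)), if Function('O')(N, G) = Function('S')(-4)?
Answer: Mul(I, Pow(30, Rational(1, 2))) ≈ Mul(5.4772, I)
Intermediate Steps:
Function('S')(s) = -6 (Function('S')(s) = Mul(2, -3) = -6)
Function('O')(N, G) = -6
g = -24 (g = Add(-5, -19) = -24)
Pow(Add(g, Function('O')(21, -16)), Rational(1, 2)) = Pow(Add(-24, -6), Rational(1, 2)) = Pow(-30, Rational(1, 2)) = Mul(I, Pow(30, Rational(1, 2)))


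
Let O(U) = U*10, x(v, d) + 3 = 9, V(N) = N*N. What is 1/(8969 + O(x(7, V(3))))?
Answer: 1/9029 ≈ 0.00011075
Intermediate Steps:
V(N) = N**2
x(v, d) = 6 (x(v, d) = -3 + 9 = 6)
O(U) = 10*U
1/(8969 + O(x(7, V(3)))) = 1/(8969 + 10*6) = 1/(8969 + 60) = 1/9029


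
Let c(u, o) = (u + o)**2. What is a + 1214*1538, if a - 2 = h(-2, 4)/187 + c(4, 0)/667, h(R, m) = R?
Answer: 232885758344/124729 ≈ 1.8671e+6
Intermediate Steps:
c(u, o) = (o + u)**2
a = 251116/124729 (a = 2 + (-2/187 + (0 + 4)**2/667) = 2 + (-2*1/187 + 4**2*(1/667)) = 2 + (-2/187 + 16*(1/667)) = 2 + (-2/187 + 16/667) = 2 + 1658/124729 = 251116/124729 ≈ 2.0133)
a + 1214*1538 = 251116/124729 + 1214*1538 = 251116/124729 + 1867132 = 232885758344/124729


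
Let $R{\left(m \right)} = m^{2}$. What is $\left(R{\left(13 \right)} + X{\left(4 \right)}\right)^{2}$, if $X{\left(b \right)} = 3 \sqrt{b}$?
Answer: $30625$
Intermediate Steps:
$\left(R{\left(13 \right)} + X{\left(4 \right)}\right)^{2} = \left(13^{2} + 3 \sqrt{4}\right)^{2} = \left(169 + 3 \cdot 2\right)^{2} = \left(169 + 6\right)^{2} = 175^{2} = 30625$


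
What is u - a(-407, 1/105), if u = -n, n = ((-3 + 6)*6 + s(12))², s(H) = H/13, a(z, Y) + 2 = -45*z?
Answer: -3155413/169 ≈ -18671.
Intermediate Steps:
a(z, Y) = -2 - 45*z
s(H) = H/13 (s(H) = H*(1/13) = H/13)
n = 60516/169 (n = ((-3 + 6)*6 + (1/13)*12)² = (3*6 + 12/13)² = (18 + 12/13)² = (246/13)² = 60516/169 ≈ 358.08)
u = -60516/169 (u = -1*60516/169 = -60516/169 ≈ -358.08)
u - a(-407, 1/105) = -60516/169 - (-2 - 45*(-407)) = -60516/169 - (-2 + 18315) = -60516/169 - 1*18313 = -60516/169 - 18313 = -3155413/169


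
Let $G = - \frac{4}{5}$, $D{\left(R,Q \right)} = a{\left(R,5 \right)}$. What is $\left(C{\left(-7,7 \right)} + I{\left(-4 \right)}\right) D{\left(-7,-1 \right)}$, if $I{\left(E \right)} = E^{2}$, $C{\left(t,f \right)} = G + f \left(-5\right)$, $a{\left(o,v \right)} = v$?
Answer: $-99$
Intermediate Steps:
$D{\left(R,Q \right)} = 5$
$G = - \frac{4}{5}$ ($G = \left(-4\right) \frac{1}{5} = - \frac{4}{5} \approx -0.8$)
$C{\left(t,f \right)} = - \frac{4}{5} - 5 f$ ($C{\left(t,f \right)} = - \frac{4}{5} + f \left(-5\right) = - \frac{4}{5} - 5 f$)
$\left(C{\left(-7,7 \right)} + I{\left(-4 \right)}\right) D{\left(-7,-1 \right)} = \left(\left(- \frac{4}{5} - 35\right) + \left(-4\right)^{2}\right) 5 = \left(\left(- \frac{4}{5} - 35\right) + 16\right) 5 = \left(- \frac{179}{5} + 16\right) 5 = \left(- \frac{99}{5}\right) 5 = -99$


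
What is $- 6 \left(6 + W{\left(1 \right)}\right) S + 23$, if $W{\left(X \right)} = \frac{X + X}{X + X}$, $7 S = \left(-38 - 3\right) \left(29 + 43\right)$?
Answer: $17735$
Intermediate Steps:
$S = - \frac{2952}{7}$ ($S = \frac{\left(-38 - 3\right) \left(29 + 43\right)}{7} = \frac{\left(-38 + \left(-14 + 11\right)\right) 72}{7} = \frac{\left(-38 - 3\right) 72}{7} = \frac{\left(-41\right) 72}{7} = \frac{1}{7} \left(-2952\right) = - \frac{2952}{7} \approx -421.71$)
$W{\left(X \right)} = 1$ ($W{\left(X \right)} = \frac{2 X}{2 X} = 2 X \frac{1}{2 X} = 1$)
$- 6 \left(6 + W{\left(1 \right)}\right) S + 23 = - 6 \left(6 + 1\right) \left(- \frac{2952}{7}\right) + 23 = \left(-6\right) 7 \left(- \frac{2952}{7}\right) + 23 = \left(-42\right) \left(- \frac{2952}{7}\right) + 23 = 17712 + 23 = 17735$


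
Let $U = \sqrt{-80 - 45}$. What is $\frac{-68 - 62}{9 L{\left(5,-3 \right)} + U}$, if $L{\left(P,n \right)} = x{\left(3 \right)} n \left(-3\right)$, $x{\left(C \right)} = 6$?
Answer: $- \frac{63180}{236321} + \frac{650 i \sqrt{5}}{236321} \approx -0.26735 + 0.0061503 i$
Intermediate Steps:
$L{\left(P,n \right)} = - 18 n$ ($L{\left(P,n \right)} = 6 n \left(-3\right) = - 18 n$)
$U = 5 i \sqrt{5}$ ($U = \sqrt{-125} = 5 i \sqrt{5} \approx 11.18 i$)
$\frac{-68 - 62}{9 L{\left(5,-3 \right)} + U} = \frac{-68 - 62}{9 \left(\left(-18\right) \left(-3\right)\right) + 5 i \sqrt{5}} = - \frac{130}{9 \cdot 54 + 5 i \sqrt{5}} = - \frac{130}{486 + 5 i \sqrt{5}}$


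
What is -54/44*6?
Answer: -81/11 ≈ -7.3636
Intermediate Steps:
-54/44*6 = -18*3/44*6 = -27/22*6 = -81/11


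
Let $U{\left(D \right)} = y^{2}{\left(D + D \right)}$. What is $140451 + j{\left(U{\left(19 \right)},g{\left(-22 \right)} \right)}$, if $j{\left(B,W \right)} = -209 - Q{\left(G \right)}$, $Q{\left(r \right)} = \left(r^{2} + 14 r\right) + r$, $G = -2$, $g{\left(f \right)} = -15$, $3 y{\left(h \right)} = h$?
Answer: $140268$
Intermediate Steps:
$y{\left(h \right)} = \frac{h}{3}$
$Q{\left(r \right)} = r^{2} + 15 r$
$U{\left(D \right)} = \frac{4 D^{2}}{9}$ ($U{\left(D \right)} = \left(\frac{D + D}{3}\right)^{2} = \left(\frac{2 D}{3}\right)^{2} = \frac{4 D^{2}}{9}$)
$j{\left(B,W \right)} = -183$ ($j{\left(B,W \right)} = -209 - - 2 \left(15 - 2\right) = -209 - \left(-2\right) 13 = -209 - -26 = -209 + 26 = -183$)
$140451 + j{\left(U{\left(19 \right)},g{\left(-22 \right)} \right)} = 140451 - 183 = 140268$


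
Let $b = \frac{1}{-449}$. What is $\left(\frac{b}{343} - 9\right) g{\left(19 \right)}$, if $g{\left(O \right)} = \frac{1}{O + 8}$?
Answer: $- \frac{1386064}{4158189} \approx -0.33333$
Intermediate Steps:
$b = - \frac{1}{449} \approx -0.0022272$
$g{\left(O \right)} = \frac{1}{8 + O}$
$\left(\frac{b}{343} - 9\right) g{\left(19 \right)} = \frac{- \frac{1}{449 \cdot 343} - 9}{8 + 19} = \frac{\left(- \frac{1}{449}\right) \frac{1}{343} - 9}{27} = \left(- \frac{1}{154007} - 9\right) \frac{1}{27} = \left(- \frac{1386064}{154007}\right) \frac{1}{27} = - \frac{1386064}{4158189}$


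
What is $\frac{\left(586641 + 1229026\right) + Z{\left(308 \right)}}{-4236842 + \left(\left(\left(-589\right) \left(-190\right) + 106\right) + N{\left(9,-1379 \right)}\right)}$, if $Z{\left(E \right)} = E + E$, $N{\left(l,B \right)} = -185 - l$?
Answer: $- \frac{1816283}{4125020} \approx -0.44031$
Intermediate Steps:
$Z{\left(E \right)} = 2 E$
$\frac{\left(586641 + 1229026\right) + Z{\left(308 \right)}}{-4236842 + \left(\left(\left(-589\right) \left(-190\right) + 106\right) + N{\left(9,-1379 \right)}\right)} = \frac{\left(586641 + 1229026\right) + 2 \cdot 308}{-4236842 + \left(\left(\left(-589\right) \left(-190\right) + 106\right) - 194\right)} = \frac{1815667 + 616}{-4236842 + \left(\left(111910 + 106\right) - 194\right)} = \frac{1816283}{-4236842 + \left(112016 - 194\right)} = \frac{1816283}{-4236842 + 111822} = \frac{1816283}{-4125020} = 1816283 \left(- \frac{1}{4125020}\right) = - \frac{1816283}{4125020}$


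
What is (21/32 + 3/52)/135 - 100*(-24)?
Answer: 4992011/2080 ≈ 2400.0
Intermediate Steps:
(21/32 + 3/52)/135 - 100*(-24) = (21*(1/32) + 3*(1/52))*(1/135) + 2400 = (21/32 + 3/52)*(1/135) + 2400 = (297/416)*(1/135) + 2400 = 11/2080 + 2400 = 4992011/2080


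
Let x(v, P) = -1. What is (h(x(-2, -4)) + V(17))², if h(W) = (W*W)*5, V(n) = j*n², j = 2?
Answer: 339889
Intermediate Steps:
V(n) = 2*n²
h(W) = 5*W² (h(W) = W²*5 = 5*W²)
(h(x(-2, -4)) + V(17))² = (5*(-1)² + 2*17²)² = (5*1 + 2*289)² = (5 + 578)² = 583² = 339889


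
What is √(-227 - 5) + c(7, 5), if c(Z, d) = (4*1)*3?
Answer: 12 + 2*I*√58 ≈ 12.0 + 15.232*I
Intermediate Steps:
c(Z, d) = 12 (c(Z, d) = 4*3 = 12)
√(-227 - 5) + c(7, 5) = √(-227 - 5) + 12 = √(-232) + 12 = 2*I*√58 + 12 = 12 + 2*I*√58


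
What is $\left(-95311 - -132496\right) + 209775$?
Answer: $246960$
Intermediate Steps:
$\left(-95311 - -132496\right) + 209775 = \left(-95311 + 132496\right) + 209775 = 37185 + 209775 = 246960$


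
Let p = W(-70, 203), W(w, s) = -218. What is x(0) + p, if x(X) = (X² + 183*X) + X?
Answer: -218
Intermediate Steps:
x(X) = X² + 184*X
p = -218
x(0) + p = 0*(184 + 0) - 218 = 0*184 - 218 = 0 - 218 = -218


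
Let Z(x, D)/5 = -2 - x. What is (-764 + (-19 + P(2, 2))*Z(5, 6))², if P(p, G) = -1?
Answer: 4096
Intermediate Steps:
Z(x, D) = -10 - 5*x (Z(x, D) = 5*(-2 - x) = -10 - 5*x)
(-764 + (-19 + P(2, 2))*Z(5, 6))² = (-764 + (-19 - 1)*(-10 - 5*5))² = (-764 - 20*(-10 - 25))² = (-764 - 20*(-35))² = (-764 + 700)² = (-64)² = 4096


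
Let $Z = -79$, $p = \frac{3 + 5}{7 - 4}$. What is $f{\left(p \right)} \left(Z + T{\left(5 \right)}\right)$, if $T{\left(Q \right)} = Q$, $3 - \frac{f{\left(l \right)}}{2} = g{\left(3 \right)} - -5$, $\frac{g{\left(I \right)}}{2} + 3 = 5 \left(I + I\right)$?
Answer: $8288$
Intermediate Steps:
$p = \frac{8}{3} \approx 2.6667$
$g{\left(I \right)} = -6 + 20 I$ ($g{\left(I \right)} = -6 + 2 \cdot 5 \left(I + I\right) = -6 + 2 \cdot 5 \cdot 2 I = -6 + 2 \cdot 10 I = -6 + 20 I$)
$f{\left(l \right)} = -112$ ($f{\left(l \right)} = 6 - 2 \left(\left(-6 + 20 \cdot 3\right) - -5\right) = 6 - 2 \left(\left(-6 + 60\right) + 5\right) = 6 - 2 \left(54 + 5\right) = 6 - 118 = -112$)
$f{\left(p \right)} \left(Z + T{\left(5 \right)}\right) = - 112 \left(-79 + 5\right) = \left(-112\right) \left(-74\right) = 8288$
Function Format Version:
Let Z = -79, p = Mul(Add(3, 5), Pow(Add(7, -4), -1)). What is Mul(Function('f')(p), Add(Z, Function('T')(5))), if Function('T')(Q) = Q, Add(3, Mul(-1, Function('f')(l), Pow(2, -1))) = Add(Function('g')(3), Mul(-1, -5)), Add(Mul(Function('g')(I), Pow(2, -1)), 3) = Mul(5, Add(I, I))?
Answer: 8288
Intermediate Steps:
p = Rational(8, 3) (p = Mul(8, Pow(3, -1)) = Mul(8, Rational(1, 3)) = Rational(8, 3) ≈ 2.6667)
Function('g')(I) = Add(-6, Mul(20, I)) (Function('g')(I) = Add(-6, Mul(2, Mul(5, Add(I, I)))) = Add(-6, Mul(2, Mul(5, Mul(2, I)))) = Add(-6, Mul(2, Mul(10, I))) = Add(-6, Mul(20, I)))
Function('f')(l) = -112 (Function('f')(l) = Add(6, Mul(-2, Add(Add(-6, Mul(20, 3)), Mul(-1, -5)))) = Add(6, Mul(-2, Add(Add(-6, 60), 5))) = Add(6, Mul(-2, Add(54, 5))) = Add(6, Mul(-2, 59)) = Add(6, -118) = -112)
Mul(Function('f')(p), Add(Z, Function('T')(5))) = Mul(-112, Add(-79, 5)) = Mul(-112, -74) = 8288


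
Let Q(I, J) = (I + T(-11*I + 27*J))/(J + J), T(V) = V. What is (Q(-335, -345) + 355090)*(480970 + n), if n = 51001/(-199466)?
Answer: 4701265060713111647/27526308 ≈ 1.7079e+11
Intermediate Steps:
n = -51001/199466 (n = 51001*(-1/199466) = -51001/199466 ≈ -0.25569)
Q(I, J) = (-10*I + 27*J)/(2*J) (Q(I, J) = (I + (-11*I + 27*J))/(J + J) = (-10*I + 27*J)/((2*J)) = (-10*I + 27*J)*(1/(2*J)) = (-10*I + 27*J)/(2*J))
(Q(-335, -345) + 355090)*(480970 + n) = ((27/2 - 5*(-335)/(-345)) + 355090)*(480970 - 51001/199466) = ((27/2 - 5*(-335)*(-1/345)) + 355090)*(95937111019/199466) = ((27/2 - 335/69) + 355090)*(95937111019/199466) = (1193/138 + 355090)*(95937111019/199466) = (49003613/138)*(95937111019/199466) = 4701265060713111647/27526308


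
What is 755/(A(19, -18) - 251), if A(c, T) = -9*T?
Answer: -755/89 ≈ -8.4831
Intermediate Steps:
755/(A(19, -18) - 251) = 755/(-9*(-18) - 251) = 755/(162 - 251) = 755/(-89) = 755*(-1/89) = -755/89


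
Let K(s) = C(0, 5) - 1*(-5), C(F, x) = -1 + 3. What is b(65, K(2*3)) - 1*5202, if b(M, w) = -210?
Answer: -5412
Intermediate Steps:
C(F, x) = 2
K(s) = 7 (K(s) = 2 - 1*(-5) = 2 + 5 = 7)
b(65, K(2*3)) - 1*5202 = -210 - 1*5202 = -210 - 5202 = -5412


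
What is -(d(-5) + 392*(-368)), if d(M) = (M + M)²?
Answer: 144156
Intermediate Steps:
d(M) = 4*M² (d(M) = (2*M)² = 4*M²)
-(d(-5) + 392*(-368)) = -(4*(-5)² + 392*(-368)) = -(4*25 - 144256) = -(100 - 144256) = -1*(-144156) = 144156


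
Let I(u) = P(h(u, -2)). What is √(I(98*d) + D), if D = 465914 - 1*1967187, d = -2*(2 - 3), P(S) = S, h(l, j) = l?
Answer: I*√1501077 ≈ 1225.2*I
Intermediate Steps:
d = 2 (d = -2*(-1) = 2)
I(u) = u
D = -1501273 (D = 465914 - 1967187 = -1501273)
√(I(98*d) + D) = √(98*2 - 1501273) = √(196 - 1501273) = √(-1501077) = I*√1501077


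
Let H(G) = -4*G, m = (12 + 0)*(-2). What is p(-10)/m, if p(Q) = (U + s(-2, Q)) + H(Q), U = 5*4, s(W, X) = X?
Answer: -25/12 ≈ -2.0833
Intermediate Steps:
m = -24 (m = 12*(-2) = -24)
U = 20
p(Q) = 20 - 3*Q (p(Q) = (20 + Q) - 4*Q = 20 - 3*Q)
p(-10)/m = (20 - 3*(-10))/(-24) = (20 + 30)*(-1/24) = 50*(-1/24) = -25/12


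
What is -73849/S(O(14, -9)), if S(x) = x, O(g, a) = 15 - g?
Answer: -73849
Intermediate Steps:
-73849/S(O(14, -9)) = -73849/(15 - 1*14) = -73849/(15 - 14) = -73849/1 = -73849*1 = -73849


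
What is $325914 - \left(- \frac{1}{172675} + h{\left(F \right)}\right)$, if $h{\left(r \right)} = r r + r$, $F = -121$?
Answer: $\frac{53769958951}{172675} \approx 3.1139 \cdot 10^{5}$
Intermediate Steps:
$h{\left(r \right)} = r + r^{2}$ ($h{\left(r \right)} = r^{2} + r = r + r^{2}$)
$325914 - \left(- \frac{1}{172675} + h{\left(F \right)}\right) = 325914 + \left(\frac{1}{172675} - - 121 \left(1 - 121\right)\right) = 325914 + \left(\frac{1}{172675} - \left(-121\right) \left(-120\right)\right) = 325914 + \left(\frac{1}{172675} - 14520\right) = 325914 - \frac{2507240999}{172675} = \frac{53769958951}{172675}$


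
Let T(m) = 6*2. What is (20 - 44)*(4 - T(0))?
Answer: 192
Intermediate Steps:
T(m) = 12
(20 - 44)*(4 - T(0)) = (20 - 44)*(4 - 1*12) = -24*(4 - 12) = -24*(-8) = 192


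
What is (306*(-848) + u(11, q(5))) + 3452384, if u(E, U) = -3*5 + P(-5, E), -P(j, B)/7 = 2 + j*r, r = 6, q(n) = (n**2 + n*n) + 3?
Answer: 3193077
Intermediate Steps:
q(n) = 3 + 2*n**2 (q(n) = (n**2 + n**2) + 3 = 2*n**2 + 3 = 3 + 2*n**2)
P(j, B) = -14 - 42*j (P(j, B) = -7*(2 + j*6) = -7*(2 + 6*j) = -14 - 42*j)
u(E, U) = 181 (u(E, U) = -3*5 + (-14 - 42*(-5)) = -15 + (-14 + 210) = -15 + 196 = 181)
(306*(-848) + u(11, q(5))) + 3452384 = (306*(-848) + 181) + 3452384 = (-259488 + 181) + 3452384 = -259307 + 3452384 = 3193077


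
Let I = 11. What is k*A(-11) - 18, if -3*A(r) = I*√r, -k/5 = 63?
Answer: -18 + 1155*I*√11 ≈ -18.0 + 3830.7*I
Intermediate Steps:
k = -315 (k = -5*63 = -315)
A(r) = -11*√r/3
k*A(-11) - 18 = -(-1155)*√(-11) - 18 = -(-1155)*I*√11 - 18 = 1155*I*√11 - 18 = -18 + 1155*I*√11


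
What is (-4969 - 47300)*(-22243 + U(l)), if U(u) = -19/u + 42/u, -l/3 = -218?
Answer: 253450621277/218 ≈ 1.1626e+9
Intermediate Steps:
l = 654 (l = -3*(-218) = 654)
U(u) = 23/u
(-4969 - 47300)*(-22243 + U(l)) = (-4969 - 47300)*(-22243 + 23/654) = -52269*(-22243 + 23*(1/654)) = -52269*(-22243 + 23/654) = -52269*(-14546899/654) = 253450621277/218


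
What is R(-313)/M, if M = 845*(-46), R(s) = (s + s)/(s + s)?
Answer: -1/38870 ≈ -2.5727e-5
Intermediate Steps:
R(s) = 1 (R(s) = (2*s)/((2*s)) = (2*s)*(1/(2*s)) = 1)
M = -38870
R(-313)/M = 1/(-38870) = 1*(-1/38870) = -1/38870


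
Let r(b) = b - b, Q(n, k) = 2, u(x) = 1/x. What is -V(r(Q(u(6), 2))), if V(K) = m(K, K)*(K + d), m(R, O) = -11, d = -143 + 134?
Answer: -99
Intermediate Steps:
d = -9
r(b) = 0
V(K) = 99 - 11*K (V(K) = -11*(K - 9) = -11*(-9 + K) = 99 - 11*K)
-V(r(Q(u(6), 2))) = -(99 - 11*0) = -(99 + 0) = -1*99 = -99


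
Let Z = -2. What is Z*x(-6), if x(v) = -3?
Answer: 6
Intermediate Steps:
Z*x(-6) = -2*(-3) = 6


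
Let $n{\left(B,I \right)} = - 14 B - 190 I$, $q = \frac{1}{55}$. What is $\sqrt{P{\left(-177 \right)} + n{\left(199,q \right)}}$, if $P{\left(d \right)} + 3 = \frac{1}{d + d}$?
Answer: $\frac{i \sqrt{42342690126}}{3894} \approx 52.844 i$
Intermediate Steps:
$q = \frac{1}{55} \approx 0.018182$
$P{\left(d \right)} = -3 + \frac{1}{2 d}$ ($P{\left(d \right)} = -3 + \frac{1}{d + d} = -3 + \frac{1}{2 d}$)
$n{\left(B,I \right)} = - 190 I - 14 B$
$\sqrt{P{\left(-177 \right)} + n{\left(199,q \right)}} = \sqrt{\left(-3 + \frac{1}{2 \left(-177\right)}\right) - \frac{30684}{11}} = \sqrt{\left(-3 + \frac{1}{2} \left(- \frac{1}{177}\right)\right) - \frac{30684}{11}} = \sqrt{\left(-3 - \frac{1}{354}\right) - \frac{30684}{11}} = \sqrt{- \frac{1063}{354} - \frac{30684}{11}} = \sqrt{- \frac{10873829}{3894}} = \frac{i \sqrt{42342690126}}{3894}$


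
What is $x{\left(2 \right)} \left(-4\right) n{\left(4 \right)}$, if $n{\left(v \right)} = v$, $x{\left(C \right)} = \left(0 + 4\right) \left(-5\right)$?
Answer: $320$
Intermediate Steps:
$x{\left(C \right)} = -20$ ($x{\left(C \right)} = 4 \left(-5\right) = -20$)
$x{\left(2 \right)} \left(-4\right) n{\left(4 \right)} = \left(-20\right) \left(-4\right) 4 = 80 \cdot 4 = 320$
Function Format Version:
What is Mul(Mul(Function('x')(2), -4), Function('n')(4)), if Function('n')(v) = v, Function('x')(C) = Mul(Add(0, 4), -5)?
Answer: 320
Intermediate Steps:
Function('x')(C) = -20 (Function('x')(C) = Mul(4, -5) = -20)
Mul(Mul(Function('x')(2), -4), Function('n')(4)) = Mul(Mul(-20, -4), 4) = Mul(80, 4) = 320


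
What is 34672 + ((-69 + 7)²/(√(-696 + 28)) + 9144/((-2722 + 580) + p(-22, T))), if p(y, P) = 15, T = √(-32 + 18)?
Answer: 24579400/709 - 1922*I*√167/167 ≈ 34668.0 - 148.73*I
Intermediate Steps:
T = I*√14 (T = √(-14) = I*√14 ≈ 3.7417*I)
34672 + ((-69 + 7)²/(√(-696 + 28)) + 9144/((-2722 + 580) + p(-22, T))) = 34672 + ((-69 + 7)²/(√(-696 + 28)) + 9144/((-2722 + 580) + 15)) = 34672 + ((-62)²/(√(-668)) + 9144/(-2142 + 15)) = 34672 + (3844/((2*I*√167)) + 9144/(-2127)) = 34672 + (3844*(-I*√167/334) + 9144*(-1/2127)) = 34672 + (-1922*I*√167/167 - 3048/709) = 34672 + (-3048/709 - 1922*I*√167/167) = 24579400/709 - 1922*I*√167/167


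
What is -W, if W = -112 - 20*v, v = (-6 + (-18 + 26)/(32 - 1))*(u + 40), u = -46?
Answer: 24832/31 ≈ 801.03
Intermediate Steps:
v = 1068/31 (v = (-6 + (-18 + 26)/(32 - 1))*(-46 + 40) = (-6 + 8/31)*(-6) = -178/31*(-6) = 1068/31 ≈ 34.452)
W = -24832/31 (W = -112 - 20*1068/31 = -112 - 21360/31 = -24832/31 ≈ -801.03)
-W = -1*(-24832/31) = 24832/31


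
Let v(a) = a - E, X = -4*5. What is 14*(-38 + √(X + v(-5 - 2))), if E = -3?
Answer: -532 + 28*I*√6 ≈ -532.0 + 68.586*I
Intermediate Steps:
X = -20
v(a) = 3 + a (v(a) = a - 1*(-3) = a + 3 = 3 + a)
14*(-38 + √(X + v(-5 - 2))) = 14*(-38 + √(-20 + (3 + (-5 - 2)))) = 14*(-38 + √(-20 + (3 - 7))) = 14*(-38 + √(-20 - 4)) = 14*(-38 + √(-24)) = 14*(-38 + 2*I*√6) = -532 + 28*I*√6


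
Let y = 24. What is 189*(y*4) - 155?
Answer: 17989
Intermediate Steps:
189*(y*4) - 155 = 189*(24*4) - 155 = 189*96 - 155 = 18144 - 155 = 17989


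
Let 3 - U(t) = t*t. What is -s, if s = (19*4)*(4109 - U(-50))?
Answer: -502056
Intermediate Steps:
U(t) = 3 - t² (U(t) = 3 - t*t = 3 - t²)
s = 502056 (s = (19*4)*(4109 - (3 - 1*(-50)²)) = 76*(4109 - (3 - 1*2500)) = 76*(4109 - (3 - 2500)) = 76*(4109 - 1*(-2497)) = 76*(4109 + 2497) = 76*6606 = 502056)
-s = -1*502056 = -502056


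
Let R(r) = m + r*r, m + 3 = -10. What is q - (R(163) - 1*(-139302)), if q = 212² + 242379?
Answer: 121465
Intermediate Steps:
m = -13 (m = -3 - 10 = -13)
R(r) = -13 + r² (R(r) = -13 + r*r = -13 + r²)
q = 287323 (q = 44944 + 242379 = 287323)
q - (R(163) - 1*(-139302)) = 287323 - ((-13 + 163²) - 1*(-139302)) = 287323 - ((-13 + 26569) + 139302) = 287323 - (26556 + 139302) = 287323 - 1*165858 = 287323 - 165858 = 121465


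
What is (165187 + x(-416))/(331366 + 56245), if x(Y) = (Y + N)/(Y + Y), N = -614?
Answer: 9816901/23035168 ≈ 0.42617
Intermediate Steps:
x(Y) = (-614 + Y)/(2*Y) (x(Y) = (Y - 614)/(Y + Y) = (-614 + Y)/((2*Y)) = (-614 + Y)*(1/(2*Y)) = (-614 + Y)/(2*Y))
(165187 + x(-416))/(331366 + 56245) = (165187 + (½)*(-614 - 416)/(-416))/(331366 + 56245) = (165187 + (½)*(-1/416)*(-1030))/387611 = (165187 + 515/416)*(1/387611) = (68718307/416)*(1/387611) = 9816901/23035168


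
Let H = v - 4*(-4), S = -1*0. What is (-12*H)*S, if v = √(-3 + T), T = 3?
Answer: 0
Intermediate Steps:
v = 0 (v = √(-3 + 3) = √0 = 0)
S = 0
H = 16 (H = 0 - 4*(-4) = 0 + 16 = 16)
(-12*H)*S = -12*16*0 = -192*0 = 0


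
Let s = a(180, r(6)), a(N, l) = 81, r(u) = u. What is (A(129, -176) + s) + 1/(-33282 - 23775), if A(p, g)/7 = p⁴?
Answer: 110602726370135/57057 ≈ 1.9385e+9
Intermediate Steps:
A(p, g) = 7*p⁴
s = 81
(A(129, -176) + s) + 1/(-33282 - 23775) = (7*129⁴ + 81) + 1/(-33282 - 23775) = (7*276922881 + 81) + 1/(-57057) = (1938460167 + 81) - 1/57057 = 1938460248 - 1/57057 = 110602726370135/57057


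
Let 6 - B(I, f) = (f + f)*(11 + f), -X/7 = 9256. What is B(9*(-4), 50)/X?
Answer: 3047/32396 ≈ 0.094055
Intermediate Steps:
X = -64792 (X = -7*9256 = -64792)
B(I, f) = 6 - 2*f*(11 + f) (B(I, f) = 6 - (f + f)*(11 + f) = 6 - 2*f*(11 + f))
B(9*(-4), 50)/X = (6 - 22*50 - 2*50²)/(-64792) = (6 - 1100 - 2*2500)*(-1/64792) = (6 - 1100 - 5000)*(-1/64792) = -6094*(-1/64792) = 3047/32396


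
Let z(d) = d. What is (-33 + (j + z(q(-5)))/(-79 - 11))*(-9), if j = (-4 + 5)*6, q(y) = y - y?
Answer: 1488/5 ≈ 297.60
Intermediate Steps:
q(y) = 0
j = 6 (j = 1*6 = 6)
(-33 + (j + z(q(-5)))/(-79 - 11))*(-9) = (-33 + (6 + 0)/(-79 - 11))*(-9) = (-33 + 6/(-90))*(-9) = (-33 + 6*(-1/90))*(-9) = (-33 - 1/15)*(-9) = -496/15*(-9) = 1488/5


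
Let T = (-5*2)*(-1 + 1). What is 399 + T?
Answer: 399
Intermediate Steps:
T = 0 (T = -10*0 = 0)
399 + T = 399 + 0 = 399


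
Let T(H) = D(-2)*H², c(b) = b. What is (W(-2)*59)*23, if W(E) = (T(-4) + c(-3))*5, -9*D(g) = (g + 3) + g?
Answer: -74635/9 ≈ -8292.8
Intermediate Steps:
D(g) = -⅓ - 2*g/9 (D(g) = -((g + 3) + g)/9 = -((3 + g) + g)/9 = -(3 + 2*g)/9 = -⅓ - 2*g/9)
T(H) = H²/9 (T(H) = (-⅓ - 2/9*(-2))*H² = (-⅓ + 4/9)*H² = H²/9)
W(E) = -55/9 (W(E) = ((⅑)*(-4)² - 3)*5 = ((⅑)*16 - 3)*5 = (16/9 - 3)*5 = -11/9*5 = -55/9)
(W(-2)*59)*23 = -55/9*59*23 = -3245/9*23 = -74635/9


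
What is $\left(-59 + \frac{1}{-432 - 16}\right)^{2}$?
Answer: $\frac{698703489}{200704} \approx 3481.3$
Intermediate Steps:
$\left(-59 + \frac{1}{-432 - 16}\right)^{2} = \left(-59 + \frac{1}{-448}\right)^{2} = \left(-59 - \frac{1}{448}\right)^{2} = \left(- \frac{26433}{448}\right)^{2} = \frac{698703489}{200704}$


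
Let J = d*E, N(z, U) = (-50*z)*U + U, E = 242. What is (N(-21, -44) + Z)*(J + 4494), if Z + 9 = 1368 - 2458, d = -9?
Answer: -109646388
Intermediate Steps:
Z = -1099 (Z = -9 + (1368 - 2458) = -9 - 1090 = -1099)
N(z, U) = U - 50*U*z (N(z, U) = -50*U*z + U = U - 50*U*z)
J = -2178 (J = -9*242 = -2178)
(N(-21, -44) + Z)*(J + 4494) = (-44*(1 - 50*(-21)) - 1099)*(-2178 + 4494) = (-44*(1 + 1050) - 1099)*2316 = (-44*1051 - 1099)*2316 = (-46244 - 1099)*2316 = -47343*2316 = -109646388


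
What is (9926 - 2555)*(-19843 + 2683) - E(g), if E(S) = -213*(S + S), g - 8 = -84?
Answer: -126518736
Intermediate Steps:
g = -76 (g = 8 - 84 = -76)
E(S) = -426*S
(9926 - 2555)*(-19843 + 2683) - E(g) = (9926 - 2555)*(-19843 + 2683) - (-426)*(-76) = 7371*(-17160) - 1*32376 = -126486360 - 32376 = -126518736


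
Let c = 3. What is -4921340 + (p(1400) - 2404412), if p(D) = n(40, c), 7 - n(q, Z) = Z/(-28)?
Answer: -205120857/28 ≈ -7.3257e+6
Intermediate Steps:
n(q, Z) = 7 + Z/28 (n(q, Z) = 7 - Z/(-28) = 7 - Z*(-1)/28 = 7 - (-1)*Z/28 = 7 + Z/28)
p(D) = 199/28 (p(D) = 7 + (1/28)*3 = 7 + 3/28 = 199/28)
-4921340 + (p(1400) - 2404412) = -4921340 + (199/28 - 2404412) = -4921340 - 67323337/28 = -205120857/28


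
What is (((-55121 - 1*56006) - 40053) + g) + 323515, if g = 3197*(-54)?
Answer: -303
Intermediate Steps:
g = -172638
(((-55121 - 1*56006) - 40053) + g) + 323515 = (((-55121 - 1*56006) - 40053) - 172638) + 323515 = (((-55121 - 56006) - 40053) - 172638) + 323515 = ((-111127 - 40053) - 172638) + 323515 = (-151180 - 172638) + 323515 = -323818 + 323515 = -303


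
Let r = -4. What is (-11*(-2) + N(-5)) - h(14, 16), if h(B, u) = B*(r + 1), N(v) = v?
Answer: 59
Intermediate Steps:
h(B, u) = -3*B (h(B, u) = B*(-4 + 1) = B*(-3) = -3*B)
(-11*(-2) + N(-5)) - h(14, 16) = (-11*(-2) - 5) - (-3)*14 = (22 - 5) - 1*(-42) = 17 + 42 = 59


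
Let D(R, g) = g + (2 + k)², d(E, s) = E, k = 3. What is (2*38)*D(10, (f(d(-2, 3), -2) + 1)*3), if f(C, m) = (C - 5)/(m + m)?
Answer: 2527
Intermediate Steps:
f(C, m) = (-5 + C)/(2*m) (f(C, m) = (-5 + C)/((2*m)) = (-5 + C)*(1/(2*m)) = (-5 + C)/(2*m))
D(R, g) = 25 + g (D(R, g) = g + (2 + 3)² = g + 5² = g + 25 = 25 + g)
(2*38)*D(10, (f(d(-2, 3), -2) + 1)*3) = (2*38)*(25 + ((½)*(-5 - 2)/(-2) + 1)*3) = 76*(25 + ((½)*(-½)*(-7) + 1)*3) = 76*(25 + (7/4 + 1)*3) = 76*(25 + (11/4)*3) = 76*(25 + 33/4) = 76*(133/4) = 2527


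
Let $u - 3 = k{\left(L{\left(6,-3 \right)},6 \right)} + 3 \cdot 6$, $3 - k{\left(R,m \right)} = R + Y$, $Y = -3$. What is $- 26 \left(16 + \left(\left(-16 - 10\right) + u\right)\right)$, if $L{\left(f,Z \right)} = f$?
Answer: $-286$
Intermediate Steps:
$k{\left(R,m \right)} = 6 - R$ ($k{\left(R,m \right)} = 3 - \left(R - 3\right) = 3 - \left(-3 + R\right) = 6 - R$)
$u = 21$ ($u = 3 + \left(\left(6 - 6\right) + 3 \cdot 6\right) = 3 + \left(\left(6 - 6\right) + 18\right) = 3 + \left(0 + 18\right) = 3 + 18 = 21$)
$- 26 \left(16 + \left(\left(-16 - 10\right) + u\right)\right) = - 26 \left(16 + \left(\left(-16 - 10\right) + 21\right)\right) = - 26 \left(16 + \left(-26 + 21\right)\right) = - 26 \left(16 - 5\right) = \left(-26\right) 11 = -286$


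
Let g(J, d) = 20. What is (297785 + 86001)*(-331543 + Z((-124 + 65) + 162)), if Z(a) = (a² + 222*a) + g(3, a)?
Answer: -114386649728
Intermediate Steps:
Z(a) = 20 + a² + 222*a (Z(a) = (a² + 222*a) + 20 = 20 + a² + 222*a)
(297785 + 86001)*(-331543 + Z((-124 + 65) + 162)) = (297785 + 86001)*(-331543 + (20 + ((-124 + 65) + 162)² + 222*((-124 + 65) + 162))) = 383786*(-331543 + (20 + (-59 + 162)² + 222*(-59 + 162))) = 383786*(-331543 + (20 + 103² + 222*103)) = 383786*(-331543 + (20 + 10609 + 22866)) = 383786*(-331543 + 33495) = 383786*(-298048) = -114386649728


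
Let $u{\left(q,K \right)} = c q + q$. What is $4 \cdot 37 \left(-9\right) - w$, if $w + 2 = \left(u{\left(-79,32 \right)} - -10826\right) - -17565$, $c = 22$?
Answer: $-27904$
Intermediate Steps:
$u{\left(q,K \right)} = 23 q$ ($u{\left(q,K \right)} = 22 q + q = 23 q$)
$w = 26572$ ($w = -2 + \left(\left(23 \left(-79\right) - -10826\right) - -17565\right) = -2 + \left(\left(-1817 + 10826\right) + 17565\right) = -2 + \left(9009 + 17565\right) = -2 + 26574 = 26572$)
$4 \cdot 37 \left(-9\right) - w = 4 \cdot 37 \left(-9\right) - 26572 = 148 \left(-9\right) - 26572 = -1332 - 26572 = -27904$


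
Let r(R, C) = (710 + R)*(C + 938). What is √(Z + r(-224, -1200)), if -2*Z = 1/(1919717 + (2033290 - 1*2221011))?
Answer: I*√42441313917634590/577332 ≈ 356.84*I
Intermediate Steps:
r(R, C) = (710 + R)*(938 + C)
Z = -1/3463992 (Z = -1/(2*(1919717 + (2033290 - 1*2221011))) = -1/(2*(1919717 + (2033290 - 2221011))) = -1/(2*(1919717 - 187721)) = -½/1731996 = -½*1/1731996 = -1/3463992 ≈ -2.8868e-7)
√(Z + r(-224, -1200)) = √(-1/3463992 + (665980 + 710*(-1200) + 938*(-224) - 1200*(-224))) = √(-1/3463992 + (665980 - 852000 - 210112 + 268800)) = √(-1/3463992 - 127332) = √(-441077029345/3463992) = I*√42441313917634590/577332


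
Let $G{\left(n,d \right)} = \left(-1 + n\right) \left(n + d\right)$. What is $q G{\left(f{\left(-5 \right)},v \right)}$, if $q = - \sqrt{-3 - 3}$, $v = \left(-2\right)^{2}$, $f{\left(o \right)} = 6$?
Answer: $- 50 i \sqrt{6} \approx - 122.47 i$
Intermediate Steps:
$v = 4$
$G{\left(n,d \right)} = \left(-1 + n\right) \left(d + n\right)$
$q = - i \sqrt{6}$ ($q = - \sqrt{-6} = - i \sqrt{6} \approx - 2.4495 i$)
$q G{\left(f{\left(-5 \right)},v \right)} = - i \sqrt{6} \left(6^{2} - 4 - 6 + 4 \cdot 6\right) = - i \sqrt{6} \left(36 - 4 - 6 + 24\right) = - i \sqrt{6} \cdot 50 = - 50 i \sqrt{6}$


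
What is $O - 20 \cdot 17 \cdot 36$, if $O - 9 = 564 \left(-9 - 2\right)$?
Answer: $-18435$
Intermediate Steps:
$O = -6195$ ($O = 9 + 564 \left(-9 - 2\right) = 9 + 564 \left(-11\right) = 9 - 6204 = -6195$)
$O - 20 \cdot 17 \cdot 36 = -6195 - 20 \cdot 17 \cdot 36 = -6195 - 340 \cdot 36 = -6195 - 12240 = -18435$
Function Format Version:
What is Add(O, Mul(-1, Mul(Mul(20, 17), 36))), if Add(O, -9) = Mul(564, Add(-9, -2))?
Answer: -18435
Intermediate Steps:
O = -6195 (O = Add(9, Mul(564, Add(-9, -2))) = Add(9, Mul(564, -11)) = Add(9, -6204) = -6195)
Add(O, Mul(-1, Mul(Mul(20, 17), 36))) = Add(-6195, Mul(-1, Mul(Mul(20, 17), 36))) = Add(-6195, Mul(-1, Mul(340, 36))) = Add(-6195, Mul(-1, 12240)) = Add(-6195, -12240) = -18435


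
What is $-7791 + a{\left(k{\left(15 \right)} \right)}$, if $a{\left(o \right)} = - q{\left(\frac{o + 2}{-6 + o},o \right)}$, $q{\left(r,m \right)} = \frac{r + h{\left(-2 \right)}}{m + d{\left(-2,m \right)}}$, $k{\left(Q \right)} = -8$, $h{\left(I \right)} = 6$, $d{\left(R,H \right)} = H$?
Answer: $- \frac{872547}{112} \approx -7790.6$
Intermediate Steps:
$q{\left(r,m \right)} = \frac{6 + r}{2 m}$ ($q{\left(r,m \right)} = \frac{r + 6}{m + m} = \frac{6 + r}{2 m}$)
$a{\left(o \right)} = - \frac{6 + \frac{2 + o}{-6 + o}}{2 o}$ ($a{\left(o \right)} = - \frac{6 + \frac{o + 2}{-6 + o}}{2 o} = - \frac{6 + \frac{2 + o}{-6 + o}}{2 o}$)
$-7791 + a{\left(k{\left(15 \right)} \right)} = -7791 + \frac{34 - -56}{2 \left(-8\right) \left(-6 - 8\right)} = -7791 + \frac{1}{2} \left(- \frac{1}{8}\right) \frac{1}{-14} \left(34 + 56\right) = -7791 + \frac{1}{2} \left(- \frac{1}{8}\right) \left(- \frac{1}{14}\right) 90 = -7791 + \frac{45}{112} = - \frac{872547}{112}$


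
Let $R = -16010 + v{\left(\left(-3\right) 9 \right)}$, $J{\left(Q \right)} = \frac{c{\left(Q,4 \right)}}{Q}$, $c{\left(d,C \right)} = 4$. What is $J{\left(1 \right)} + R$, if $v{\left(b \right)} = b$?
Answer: $-16033$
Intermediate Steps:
$J{\left(Q \right)} = \frac{4}{Q}$
$R = -16037$ ($R = -16010 - 27 = -16037$)
$J{\left(1 \right)} + R = \frac{4}{1} - 16037 = 4 \cdot 1 - 16037 = 4 - 16037 = -16033$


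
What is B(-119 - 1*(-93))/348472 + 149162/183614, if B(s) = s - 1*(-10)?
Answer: 3248490165/3999021113 ≈ 0.81232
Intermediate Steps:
B(s) = 10 + s (B(s) = s + 10 = 10 + s)
B(-119 - 1*(-93))/348472 + 149162/183614 = (10 + (-119 - 1*(-93)))/348472 + 149162/183614 = (10 + (-119 + 93))*(1/348472) + 149162*(1/183614) = (10 - 26)*(1/348472) + 74581/91807 = -16*1/348472 + 74581/91807 = -2/43559 + 74581/91807 = 3248490165/3999021113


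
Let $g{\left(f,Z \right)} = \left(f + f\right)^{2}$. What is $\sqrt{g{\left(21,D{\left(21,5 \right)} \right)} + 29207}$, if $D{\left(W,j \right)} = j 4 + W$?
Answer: $\sqrt{30971} \approx 175.99$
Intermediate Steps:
$D{\left(W,j \right)} = W + 4 j$ ($D{\left(W,j \right)} = 4 j + W = W + 4 j$)
$g{\left(f,Z \right)} = 4 f^{2}$ ($g{\left(f,Z \right)} = \left(2 f\right)^{2} = 4 f^{2}$)
$\sqrt{g{\left(21,D{\left(21,5 \right)} \right)} + 29207} = \sqrt{4 \cdot 21^{2} + 29207} = \sqrt{4 \cdot 441 + 29207} = \sqrt{1764 + 29207} = \sqrt{30971}$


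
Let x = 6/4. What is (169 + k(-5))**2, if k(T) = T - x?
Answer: 105625/4 ≈ 26406.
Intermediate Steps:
x = 3/2 (x = 6*(1/4) = 3/2 ≈ 1.5000)
k(T) = -3/2 + T (k(T) = T - 1*3/2 = T - 3/2 = -3/2 + T)
(169 + k(-5))**2 = (169 + (-3/2 - 5))**2 = (169 - 13/2)**2 = (325/2)**2 = 105625/4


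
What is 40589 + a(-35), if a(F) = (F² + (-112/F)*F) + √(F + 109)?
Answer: 41702 + √74 ≈ 41711.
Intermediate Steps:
a(F) = -112 + F² + √(109 + F) (a(F) = (F² - 112) + √(109 + F) = (-112 + F²) + √(109 + F) = -112 + F² + √(109 + F))
40589 + a(-35) = 40589 + (-112 + (-35)² + √(109 - 35)) = 40589 + (-112 + 1225 + √74) = 40589 + (1113 + √74) = 41702 + √74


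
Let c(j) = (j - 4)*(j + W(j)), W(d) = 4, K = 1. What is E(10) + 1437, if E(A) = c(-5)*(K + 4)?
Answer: 1482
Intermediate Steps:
c(j) = (-4 + j)*(4 + j) (c(j) = (j - 4)*(j + 4) = (-4 + j)*(4 + j))
E(A) = 45 (E(A) = (-16 + (-5)²)*(1 + 4) = (-16 + 25)*5 = 9*5 = 45)
E(10) + 1437 = 45 + 1437 = 1482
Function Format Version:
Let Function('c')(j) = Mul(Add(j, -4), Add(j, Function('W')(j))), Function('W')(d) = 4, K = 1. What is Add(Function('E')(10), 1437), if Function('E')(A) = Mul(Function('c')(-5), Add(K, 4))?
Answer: 1482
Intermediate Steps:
Function('c')(j) = Mul(Add(-4, j), Add(4, j)) (Function('c')(j) = Mul(Add(j, -4), Add(j, 4)) = Mul(Add(-4, j), Add(4, j)))
Function('E')(A) = 45 (Function('E')(A) = Mul(Add(-16, Pow(-5, 2)), Add(1, 4)) = Mul(Add(-16, 25), 5) = Mul(9, 5) = 45)
Add(Function('E')(10), 1437) = Add(45, 1437) = 1482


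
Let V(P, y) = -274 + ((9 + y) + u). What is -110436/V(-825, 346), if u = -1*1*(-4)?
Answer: -110436/85 ≈ -1299.2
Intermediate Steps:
u = 4 (u = -1*(-4) = 4)
V(P, y) = -261 + y (V(P, y) = -274 + ((9 + y) + 4) = -274 + (13 + y) = -261 + y)
-110436/V(-825, 346) = -110436/(-261 + 346) = -110436/85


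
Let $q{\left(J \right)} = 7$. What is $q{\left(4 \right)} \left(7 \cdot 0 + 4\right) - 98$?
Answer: $-70$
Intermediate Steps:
$q{\left(4 \right)} \left(7 \cdot 0 + 4\right) - 98 = 7 \left(7 \cdot 0 + 4\right) - 98 = 7 \left(0 + 4\right) - 98 = 7 \cdot 4 - 98 = 28 - 98 = -70$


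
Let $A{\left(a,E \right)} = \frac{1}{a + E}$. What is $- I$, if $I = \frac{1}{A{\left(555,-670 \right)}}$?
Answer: $115$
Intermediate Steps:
$A{\left(a,E \right)} = \frac{1}{E + a}$
$I = -115$ ($I = \frac{1}{\frac{1}{-670 + 555}} = \frac{1}{\frac{1}{-115}} = \frac{1}{- \frac{1}{115}} = -115$)
$- I = \left(-1\right) \left(-115\right) = 115$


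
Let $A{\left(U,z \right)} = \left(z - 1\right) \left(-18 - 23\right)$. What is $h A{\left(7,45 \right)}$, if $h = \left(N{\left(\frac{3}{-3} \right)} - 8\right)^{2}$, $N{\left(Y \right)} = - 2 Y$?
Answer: $-64944$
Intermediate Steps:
$A{\left(U,z \right)} = 41 - 41 z$ ($A{\left(U,z \right)} = \left(-1 + z\right) \left(-41\right) = 41 - 41 z$)
$h = 36$ ($h = \left(- 2 \frac{3}{-3} - 8\right)^{2} = \left(- 2 \cdot 3 \left(- \frac{1}{3}\right) - 8\right)^{2} = \left(\left(-2\right) \left(-1\right) - 8\right)^{2} = \left(2 - 8\right)^{2} = \left(-6\right)^{2} = 36$)
$h A{\left(7,45 \right)} = 36 \left(41 - 1845\right) = 36 \left(-1804\right) = -64944$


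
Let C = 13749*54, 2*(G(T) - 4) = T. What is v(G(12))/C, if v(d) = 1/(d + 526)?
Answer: 1/397951056 ≈ 2.5129e-9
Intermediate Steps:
G(T) = 4 + T/2
v(d) = 1/(526 + d)
C = 742446
v(G(12))/C = 1/((526 + (4 + (½)*12))*742446) = (1/742446)/(526 + (4 + 6)) = (1/742446)/(526 + 10) = (1/742446)/536 = (1/536)*(1/742446) = 1/397951056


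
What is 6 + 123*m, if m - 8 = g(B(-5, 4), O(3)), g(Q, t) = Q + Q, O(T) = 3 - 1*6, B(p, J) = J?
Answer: 1974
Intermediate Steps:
O(T) = -3 (O(T) = 3 - 6 = -3)
g(Q, t) = 2*Q
m = 16 (m = 8 + 2*4 = 8 + 8 = 16)
6 + 123*m = 6 + 123*16 = 6 + 1968 = 1974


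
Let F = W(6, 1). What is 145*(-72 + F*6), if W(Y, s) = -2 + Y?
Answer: -6960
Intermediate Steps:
F = 4 (F = -2 + 6 = 4)
145*(-72 + F*6) = 145*(-72 + 4*6) = 145*(-72 + 24) = 145*(-48) = -6960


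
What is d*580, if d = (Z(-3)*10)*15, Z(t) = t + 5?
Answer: 174000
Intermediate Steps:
Z(t) = 5 + t
d = 300 (d = ((5 - 3)*10)*15 = (2*10)*15 = 20*15 = 300)
d*580 = 300*580 = 174000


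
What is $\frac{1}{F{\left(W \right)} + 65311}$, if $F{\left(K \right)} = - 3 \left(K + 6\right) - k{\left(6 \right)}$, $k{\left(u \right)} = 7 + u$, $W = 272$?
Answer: $\frac{1}{64464} \approx 1.5513 \cdot 10^{-5}$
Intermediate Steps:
$F{\left(K \right)} = -31 - 3 K$ ($F{\left(K \right)} = - 3 \left(K + 6\right) - \left(7 + 6\right) = - 3 \left(6 + K\right) - 13 = \left(-18 - 3 K\right) - 13 = -31 - 3 K$)
$\frac{1}{F{\left(W \right)} + 65311} = \frac{1}{\left(-31 - 816\right) + 65311} = \frac{1}{-847 + 65311} = \frac{1}{64464}$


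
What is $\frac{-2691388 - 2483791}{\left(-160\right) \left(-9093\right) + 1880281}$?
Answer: $- \frac{5175179}{3335161} \approx -1.5517$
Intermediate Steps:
$\frac{-2691388 - 2483791}{\left(-160\right) \left(-9093\right) + 1880281} = \frac{-2691388 - 2483791}{1454880 + 1880281} = - \frac{5175179}{3335161}$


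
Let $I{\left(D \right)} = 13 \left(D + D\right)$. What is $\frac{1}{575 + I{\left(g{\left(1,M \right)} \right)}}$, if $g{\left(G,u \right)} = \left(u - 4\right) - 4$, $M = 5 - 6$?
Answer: $\frac{1}{341} \approx 0.0029326$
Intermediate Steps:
$M = -1$ ($M = 5 - 6 = -1$)
$g{\left(G,u \right)} = -8 + u$ ($g{\left(G,u \right)} = \left(-4 + u\right) - 4 = -8 + u$)
$I{\left(D \right)} = 26 D$ ($I{\left(D \right)} = 13 \cdot 2 D = 26 D$)
$\frac{1}{575 + I{\left(g{\left(1,M \right)} \right)}} = \frac{1}{575 + 26 \left(-8 - 1\right)} = \frac{1}{575 + 26 \left(-9\right)} = \frac{1}{575 - 234} = \frac{1}{341}$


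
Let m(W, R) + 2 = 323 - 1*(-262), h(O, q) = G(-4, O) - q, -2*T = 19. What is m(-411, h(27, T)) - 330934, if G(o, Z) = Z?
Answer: -330351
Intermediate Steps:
T = -19/2 (T = -½*19 = -19/2 ≈ -9.5000)
h(O, q) = O - q
m(W, R) = 583 (m(W, R) = -2 + (323 - 1*(-262)) = -2 + (323 + 262) = -2 + 585 = 583)
m(-411, h(27, T)) - 330934 = 583 - 330934 = -330351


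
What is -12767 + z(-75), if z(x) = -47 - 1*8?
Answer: -12822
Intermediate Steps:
z(x) = -55 (z(x) = -47 - 8 = -55)
-12767 + z(-75) = -12767 - 55 = -12822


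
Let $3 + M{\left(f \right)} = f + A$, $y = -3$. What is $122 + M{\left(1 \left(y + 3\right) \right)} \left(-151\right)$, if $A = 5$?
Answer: $-180$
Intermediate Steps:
$M{\left(f \right)} = 2 + f$ ($M{\left(f \right)} = -3 + \left(f + 5\right) = -3 + \left(5 + f\right) = 2 + f$)
$122 + M{\left(1 \left(y + 3\right) \right)} \left(-151\right) = 122 + \left(2 + 1 \left(-3 + 3\right)\right) \left(-151\right) = 122 + \left(2 + 1 \cdot 0\right) \left(-151\right) = 122 + \left(2 + 0\right) \left(-151\right) = 122 + 2 \left(-151\right) = 122 - 302 = -180$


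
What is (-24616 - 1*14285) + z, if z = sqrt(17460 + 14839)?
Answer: -38901 + sqrt(32299) ≈ -38721.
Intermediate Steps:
z = sqrt(32299) ≈ 179.72
(-24616 - 1*14285) + z = (-24616 - 1*14285) + sqrt(32299) = (-24616 - 14285) + sqrt(32299) = -38901 + sqrt(32299)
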